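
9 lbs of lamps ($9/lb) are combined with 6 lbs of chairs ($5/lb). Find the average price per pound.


Cost of lamps:
9 x $9 = $81
Cost of chairs:
6 x $5 = $30
Total cost: $81 + $30 = $111
Total weight: 15 lbs
Average: $111 / 15 = $7.40/lb

$7.40/lb


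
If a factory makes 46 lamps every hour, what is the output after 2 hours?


Production rate: 46 lamps per hour
Time: 2 hours
Total: 46 x 2 = 92 lamps

92 lamps


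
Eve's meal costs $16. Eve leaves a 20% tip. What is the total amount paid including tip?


Calculate the tip:
20% of $16 = $3.20
Add tip to meal cost:
$16 + $3.20 = $19.20

$19.20


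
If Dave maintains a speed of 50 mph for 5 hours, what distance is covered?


Use the formula: distance = speed x time
Speed = 50 mph, Time = 5 hours
50 x 5 = 250 miles

250 miles


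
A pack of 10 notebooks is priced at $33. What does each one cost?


Total cost: $33
Number of items: 10
Unit price: $33 / 10 = $3.30

$3.30


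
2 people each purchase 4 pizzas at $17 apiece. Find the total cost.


Cost per person:
4 x $17 = $68
Group total:
2 x $68 = $136

$136


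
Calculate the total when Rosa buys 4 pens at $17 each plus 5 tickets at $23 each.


Cost of pens:
4 x $17 = $68
Cost of tickets:
5 x $23 = $115
Add both:
$68 + $115 = $183

$183


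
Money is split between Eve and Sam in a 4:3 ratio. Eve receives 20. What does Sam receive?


Find the multiplier:
20 / 4 = 5
Apply to Sam's share:
3 x 5 = 15

15


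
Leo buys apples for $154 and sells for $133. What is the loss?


Selling price = $133
Cost price = $154
Loss = cost price - selling price:
Loss = $154 - $133 = $21

$21


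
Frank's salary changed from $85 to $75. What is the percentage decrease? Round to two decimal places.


Find the absolute change:
|75 - 85| = 10
Divide by original and multiply by 100:
10 / 85 x 100 = 11.7647...% ≈ 11.76%

11.76%


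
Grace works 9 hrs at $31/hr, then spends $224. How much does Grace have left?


Calculate earnings:
9 x $31 = $279
Subtract spending:
$279 - $224 = $55

$55


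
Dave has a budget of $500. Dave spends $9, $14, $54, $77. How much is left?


Add up expenses:
$9 + $14 + $54 + $77 = $154
Subtract from budget:
$500 - $154 = $346

$346


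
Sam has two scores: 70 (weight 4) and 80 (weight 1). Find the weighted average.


Weighted sum:
4 x 70 + 1 x 80 = 360
Total weight:
4 + 1 = 5
Weighted average:
360 / 5 = 72

72


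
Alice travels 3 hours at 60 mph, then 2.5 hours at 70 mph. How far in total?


Leg 1 distance:
60 x 3 = 180 miles
Leg 2 distance:
70 x 2.5 = 175 miles
Total distance:
180 + 175 = 355 miles

355 miles


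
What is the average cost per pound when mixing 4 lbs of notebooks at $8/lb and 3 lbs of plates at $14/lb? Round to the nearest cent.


Cost of notebooks:
4 x $8 = $32
Cost of plates:
3 x $14 = $42
Total cost: $32 + $42 = $74
Total weight: 7 lbs
Average: $74 / 7 = $10.5714... ≈ $10.57/lb

$10.57/lb


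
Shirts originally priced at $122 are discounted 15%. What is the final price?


Calculate the discount amount:
15% of $122 = $18.30
Subtract from original:
$122 - $18.30 = $103.70

$103.70


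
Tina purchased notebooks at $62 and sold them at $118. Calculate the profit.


Selling price = $118
Cost price = $62
Profit = selling price - cost price:
Profit = $118 - $62 = $56

$56


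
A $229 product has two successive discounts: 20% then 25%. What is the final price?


First discount:
20% of $229 = $45.80
Price after first discount:
$229 - $45.80 = $183.20
Second discount:
25% of $183.20 = $45.80
Final price:
$183.20 - $45.80 = $137.40

$137.40


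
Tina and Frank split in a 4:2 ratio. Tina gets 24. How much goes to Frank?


Find the multiplier:
24 / 4 = 6
Apply to Frank's share:
2 x 6 = 12

12


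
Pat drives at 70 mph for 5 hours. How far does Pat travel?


Use the formula: distance = speed x time
Speed = 70 mph, Time = 5 hours
70 x 5 = 350 miles

350 miles


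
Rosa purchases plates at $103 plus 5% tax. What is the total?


Calculate the tax:
5% of $103 = $5.15
Add tax to price:
$103 + $5.15 = $108.15

$108.15


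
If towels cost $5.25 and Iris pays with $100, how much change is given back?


Start with the amount paid:
$100
Subtract the price:
$100 - $5.25 = $94.75

$94.75


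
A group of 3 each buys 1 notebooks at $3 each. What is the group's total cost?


Cost per person:
1 x $3 = $3
Group total:
3 x $3 = $9

$9


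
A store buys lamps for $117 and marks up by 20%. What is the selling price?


Calculate the markup amount:
20% of $117 = $23.40
Add to cost:
$117 + $23.40 = $140.40

$140.40


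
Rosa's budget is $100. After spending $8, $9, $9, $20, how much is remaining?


Add up expenses:
$8 + $9 + $9 + $20 = $46
Subtract from budget:
$100 - $46 = $54

$54


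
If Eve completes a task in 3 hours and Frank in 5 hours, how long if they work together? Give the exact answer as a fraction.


Eve's rate: 1/3 of the job per hour
Frank's rate: 1/5 of the job per hour
Combined rate: 1/3 + 1/5 = 8/15 per hour
Time = 1 / (8/15) = 15/8 hours (≈ 1.88 hours)

15/8 hours


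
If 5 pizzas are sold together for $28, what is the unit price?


Total cost: $28
Number of items: 5
Unit price: $28 / 5 = $5.60

$5.60


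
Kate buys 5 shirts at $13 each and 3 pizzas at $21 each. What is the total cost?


Cost of shirts:
5 x $13 = $65
Cost of pizzas:
3 x $21 = $63
Add both:
$65 + $63 = $128

$128


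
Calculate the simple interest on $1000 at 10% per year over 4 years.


Use the formula I = P x R x T / 100
P x R x T = 1000 x 10 x 4 = 40000
I = 40000 / 100 = $400

$400


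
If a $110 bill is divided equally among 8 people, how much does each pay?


Total bill: $110
Number of people: 8
Each pays: $110 / 8 = $13.75

$13.75


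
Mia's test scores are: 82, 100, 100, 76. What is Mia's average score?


Add the scores:
82 + 100 + 100 + 76 = 358
Divide by the number of tests:
358 / 4 = 89.5

89.5


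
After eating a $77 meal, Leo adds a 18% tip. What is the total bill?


Calculate the tip:
18% of $77 = $13.86
Add tip to meal cost:
$77 + $13.86 = $90.86

$90.86


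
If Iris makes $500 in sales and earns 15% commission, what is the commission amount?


Convert rate to decimal:
15% = 0.15
Multiply by sales:
$500 x 0.15 = $75

$75


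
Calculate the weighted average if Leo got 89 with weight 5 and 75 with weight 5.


Weighted sum:
5 x 89 + 5 x 75 = 820
Total weight:
5 + 5 = 10
Weighted average:
820 / 10 = 82

82


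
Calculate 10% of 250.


Convert percentage to decimal:
10% = 0.1
Multiply:
250 x 0.1 = 25

25


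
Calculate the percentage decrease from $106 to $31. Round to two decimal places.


Find the absolute change:
|31 - 106| = 75
Divide by original and multiply by 100:
75 / 106 x 100 = 70.7547...% ≈ 70.75%

70.75%


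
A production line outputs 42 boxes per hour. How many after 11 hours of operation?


Production rate: 42 boxes per hour
Time: 11 hours
Total: 42 x 11 = 462 boxes

462 boxes


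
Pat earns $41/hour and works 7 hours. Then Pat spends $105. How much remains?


Calculate earnings:
7 x $41 = $287
Subtract spending:
$287 - $105 = $182

$182


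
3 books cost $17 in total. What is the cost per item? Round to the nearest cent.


Total cost: $17
Number of items: 3
Unit price: $17 / 3 = $5.6666... ≈ $5.67

$5.67


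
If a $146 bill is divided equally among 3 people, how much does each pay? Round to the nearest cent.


Total bill: $146
Number of people: 3
Each pays: $146 / 3 = $48.6666... ≈ $48.67

$48.67


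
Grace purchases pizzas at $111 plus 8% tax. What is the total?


Calculate the tax:
8% of $111 = $8.88
Add tax to price:
$111 + $8.88 = $119.88

$119.88


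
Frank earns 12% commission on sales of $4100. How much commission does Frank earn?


Convert rate to decimal:
12% = 0.12
Multiply by sales:
$4100 x 0.12 = $492

$492


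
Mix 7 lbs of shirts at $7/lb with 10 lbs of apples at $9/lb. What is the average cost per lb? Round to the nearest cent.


Cost of shirts:
7 x $7 = $49
Cost of apples:
10 x $9 = $90
Total cost: $49 + $90 = $139
Total weight: 17 lbs
Average: $139 / 17 = $8.1764... ≈ $8.18/lb

$8.18/lb


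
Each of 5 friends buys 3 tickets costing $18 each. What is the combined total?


Cost per person:
3 x $18 = $54
Group total:
5 x $54 = $270

$270


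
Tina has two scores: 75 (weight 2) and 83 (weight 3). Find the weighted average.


Weighted sum:
2 x 75 + 3 x 83 = 399
Total weight:
2 + 3 = 5
Weighted average:
399 / 5 = 79.8

79.8


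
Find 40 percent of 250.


Convert percentage to decimal:
40% = 0.4
Multiply:
250 x 0.4 = 100

100


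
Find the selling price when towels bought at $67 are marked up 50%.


Calculate the markup amount:
50% of $67 = $33.50
Add to cost:
$67 + $33.50 = $100.50

$100.50


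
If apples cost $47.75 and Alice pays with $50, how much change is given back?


Start with the amount paid:
$50
Subtract the price:
$50 - $47.75 = $2.25

$2.25


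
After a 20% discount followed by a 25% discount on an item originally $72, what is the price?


First discount:
20% of $72 = $14.40
Price after first discount:
$72 - $14.40 = $57.60
Second discount:
25% of $57.60 = $14.40
Final price:
$57.60 - $14.40 = $43.20

$43.20


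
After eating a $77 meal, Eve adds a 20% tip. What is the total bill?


Calculate the tip:
20% of $77 = $15.40
Add tip to meal cost:
$77 + $15.40 = $92.40

$92.40


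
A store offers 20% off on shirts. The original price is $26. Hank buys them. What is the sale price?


Calculate the discount amount:
20% of $26 = $5.20
Subtract from original:
$26 - $5.20 = $20.80

$20.80


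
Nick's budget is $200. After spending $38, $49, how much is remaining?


Add up expenses:
$38 + $49 = $87
Subtract from budget:
$200 - $87 = $113

$113


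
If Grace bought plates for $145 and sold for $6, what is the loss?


Selling price = $6
Cost price = $145
Loss = cost price - selling price:
Loss = $145 - $6 = $139

$139


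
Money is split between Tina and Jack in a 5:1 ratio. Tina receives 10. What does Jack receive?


Find the multiplier:
10 / 5 = 2
Apply to Jack's share:
1 x 2 = 2

2


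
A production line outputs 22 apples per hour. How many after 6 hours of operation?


Production rate: 22 apples per hour
Time: 6 hours
Total: 22 x 6 = 132 apples

132 apples


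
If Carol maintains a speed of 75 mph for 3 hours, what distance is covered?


Use the formula: distance = speed x time
Speed = 75 mph, Time = 3 hours
75 x 3 = 225 miles

225 miles


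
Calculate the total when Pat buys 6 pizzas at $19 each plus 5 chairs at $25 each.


Cost of pizzas:
6 x $19 = $114
Cost of chairs:
5 x $25 = $125
Add both:
$114 + $125 = $239

$239


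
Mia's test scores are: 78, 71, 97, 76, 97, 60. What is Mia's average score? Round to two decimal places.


Add the scores:
78 + 71 + 97 + 76 + 97 + 60 = 479
Divide by the number of tests:
479 / 6 = 79.8333... ≈ 79.83

79.83


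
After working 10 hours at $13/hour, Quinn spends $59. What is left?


Calculate earnings:
10 x $13 = $130
Subtract spending:
$130 - $59 = $71

$71


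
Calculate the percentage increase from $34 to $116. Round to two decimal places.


Find the absolute change:
|116 - 34| = 82
Divide by original and multiply by 100:
82 / 34 x 100 = 241.1764...% ≈ 241.18%

241.18%


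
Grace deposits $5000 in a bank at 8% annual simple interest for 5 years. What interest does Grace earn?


Use the formula I = P x R x T / 100
P x R x T = 5000 x 8 x 5 = 200000
I = 200000 / 100 = $2000

$2000


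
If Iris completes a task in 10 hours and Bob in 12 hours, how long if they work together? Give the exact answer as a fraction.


Iris's rate: 1/10 of the job per hour
Bob's rate: 1/12 of the job per hour
Combined rate: 1/10 + 1/12 = 11/60 per hour
Time = 1 / (11/60) = 60/11 hours (≈ 5.45 hours)

60/11 hours


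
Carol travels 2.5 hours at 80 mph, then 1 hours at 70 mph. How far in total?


Leg 1 distance:
80 x 2.5 = 200 miles
Leg 2 distance:
70 x 1 = 70 miles
Total distance:
200 + 70 = 270 miles

270 miles


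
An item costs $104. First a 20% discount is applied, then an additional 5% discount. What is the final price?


First discount:
20% of $104 = $20.80
Price after first discount:
$104 - $20.80 = $83.20
Second discount:
5% of $83.20 = $4.16
Final price:
$83.20 - $4.16 = $79.04

$79.04


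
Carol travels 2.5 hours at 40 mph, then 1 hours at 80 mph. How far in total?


Leg 1 distance:
40 x 2.5 = 100 miles
Leg 2 distance:
80 x 1 = 80 miles
Total distance:
100 + 80 = 180 miles

180 miles


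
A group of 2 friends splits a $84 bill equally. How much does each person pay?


Total bill: $84
Number of people: 2
Each pays: $84 / 2 = $42

$42


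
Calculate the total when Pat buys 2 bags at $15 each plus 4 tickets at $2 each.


Cost of bags:
2 x $15 = $30
Cost of tickets:
4 x $2 = $8
Add both:
$30 + $8 = $38

$38


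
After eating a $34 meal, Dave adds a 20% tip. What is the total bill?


Calculate the tip:
20% of $34 = $6.80
Add tip to meal cost:
$34 + $6.80 = $40.80

$40.80


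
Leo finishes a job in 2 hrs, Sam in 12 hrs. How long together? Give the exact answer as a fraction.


Leo's rate: 1/2 of the job per hour
Sam's rate: 1/12 of the job per hour
Combined rate: 1/2 + 1/12 = 7/12 per hour
Time = 1 / (7/12) = 12/7 hours (≈ 1.71 hours)

12/7 hours


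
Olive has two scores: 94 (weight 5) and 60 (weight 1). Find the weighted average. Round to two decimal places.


Weighted sum:
5 x 94 + 1 x 60 = 530
Total weight:
5 + 1 = 6
Weighted average:
530 / 6 = 88.3333... ≈ 88.33

88.33


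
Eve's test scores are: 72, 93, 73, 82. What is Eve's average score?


Add the scores:
72 + 93 + 73 + 82 = 320
Divide by the number of tests:
320 / 4 = 80

80


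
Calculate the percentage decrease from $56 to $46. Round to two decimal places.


Find the absolute change:
|46 - 56| = 10
Divide by original and multiply by 100:
10 / 56 x 100 = 17.8571...% ≈ 17.86%

17.86%


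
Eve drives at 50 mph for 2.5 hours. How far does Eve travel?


Use the formula: distance = speed x time
Speed = 50 mph, Time = 2.5 hours
50 x 2.5 = 125 miles

125 miles


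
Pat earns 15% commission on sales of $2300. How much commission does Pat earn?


Convert rate to decimal:
15% = 0.15
Multiply by sales:
$2300 x 0.15 = $345

$345


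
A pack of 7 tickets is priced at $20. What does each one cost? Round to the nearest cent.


Total cost: $20
Number of items: 7
Unit price: $20 / 7 = $2.8571... ≈ $2.86

$2.86


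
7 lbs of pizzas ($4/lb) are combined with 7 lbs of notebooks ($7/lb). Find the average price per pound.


Cost of pizzas:
7 x $4 = $28
Cost of notebooks:
7 x $7 = $49
Total cost: $28 + $49 = $77
Total weight: 14 lbs
Average: $77 / 14 = $5.50/lb

$5.50/lb


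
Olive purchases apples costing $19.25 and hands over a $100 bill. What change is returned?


Start with the amount paid:
$100
Subtract the price:
$100 - $19.25 = $80.75

$80.75


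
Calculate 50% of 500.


Convert percentage to decimal:
50% = 0.5
Multiply:
500 x 0.5 = 250

250


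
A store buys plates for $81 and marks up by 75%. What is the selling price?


Calculate the markup amount:
75% of $81 = $60.75
Add to cost:
$81 + $60.75 = $141.75

$141.75


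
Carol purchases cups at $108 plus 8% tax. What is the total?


Calculate the tax:
8% of $108 = $8.64
Add tax to price:
$108 + $8.64 = $116.64

$116.64


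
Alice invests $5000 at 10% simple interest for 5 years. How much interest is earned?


Use the formula I = P x R x T / 100
P x R x T = 5000 x 10 x 5 = 250000
I = 250000 / 100 = $2500

$2500


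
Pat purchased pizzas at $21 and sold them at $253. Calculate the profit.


Selling price = $253
Cost price = $21
Profit = selling price - cost price:
Profit = $253 - $21 = $232

$232


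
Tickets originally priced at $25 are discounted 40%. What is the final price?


Calculate the discount amount:
40% of $25 = $10
Subtract from original:
$25 - $10 = $15

$15


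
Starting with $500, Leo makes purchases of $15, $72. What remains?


Add up expenses:
$15 + $72 = $87
Subtract from budget:
$500 - $87 = $413

$413


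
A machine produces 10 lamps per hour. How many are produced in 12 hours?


Production rate: 10 lamps per hour
Time: 12 hours
Total: 10 x 12 = 120 lamps

120 lamps


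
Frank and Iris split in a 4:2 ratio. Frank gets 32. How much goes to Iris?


Find the multiplier:
32 / 4 = 8
Apply to Iris's share:
2 x 8 = 16

16


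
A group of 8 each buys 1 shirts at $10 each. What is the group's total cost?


Cost per person:
1 x $10 = $10
Group total:
8 x $10 = $80

$80


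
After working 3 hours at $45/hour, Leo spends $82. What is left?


Calculate earnings:
3 x $45 = $135
Subtract spending:
$135 - $82 = $53

$53


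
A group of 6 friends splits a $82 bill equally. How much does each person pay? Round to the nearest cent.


Total bill: $82
Number of people: 6
Each pays: $82 / 6 = $13.6666... ≈ $13.67

$13.67


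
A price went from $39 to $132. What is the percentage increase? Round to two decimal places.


Find the absolute change:
|132 - 39| = 93
Divide by original and multiply by 100:
93 / 39 x 100 = 238.4615...% ≈ 238.46%

238.46%


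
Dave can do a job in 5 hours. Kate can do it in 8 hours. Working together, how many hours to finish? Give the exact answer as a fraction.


Dave's rate: 1/5 of the job per hour
Kate's rate: 1/8 of the job per hour
Combined rate: 1/5 + 1/8 = 13/40 per hour
Time = 1 / (13/40) = 40/13 hours (≈ 3.08 hours)

40/13 hours


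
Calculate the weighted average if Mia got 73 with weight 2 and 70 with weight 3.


Weighted sum:
2 x 73 + 3 x 70 = 356
Total weight:
2 + 3 = 5
Weighted average:
356 / 5 = 71.2

71.2


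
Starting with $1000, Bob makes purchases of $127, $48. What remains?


Add up expenses:
$127 + $48 = $175
Subtract from budget:
$1000 - $175 = $825

$825


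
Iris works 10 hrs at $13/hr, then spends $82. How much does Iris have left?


Calculate earnings:
10 x $13 = $130
Subtract spending:
$130 - $82 = $48

$48


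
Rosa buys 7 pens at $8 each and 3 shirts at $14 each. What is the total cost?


Cost of pens:
7 x $8 = $56
Cost of shirts:
3 x $14 = $42
Add both:
$56 + $42 = $98

$98


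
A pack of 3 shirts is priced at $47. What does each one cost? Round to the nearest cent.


Total cost: $47
Number of items: 3
Unit price: $47 / 3 = $15.6666... ≈ $15.67

$15.67


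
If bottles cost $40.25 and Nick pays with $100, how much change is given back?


Start with the amount paid:
$100
Subtract the price:
$100 - $40.25 = $59.75

$59.75


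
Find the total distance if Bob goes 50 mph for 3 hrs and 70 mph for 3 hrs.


Leg 1 distance:
50 x 3 = 150 miles
Leg 2 distance:
70 x 3 = 210 miles
Total distance:
150 + 210 = 360 miles

360 miles


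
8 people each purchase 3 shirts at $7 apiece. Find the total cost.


Cost per person:
3 x $7 = $21
Group total:
8 x $21 = $168

$168


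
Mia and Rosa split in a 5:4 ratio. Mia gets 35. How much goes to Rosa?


Find the multiplier:
35 / 5 = 7
Apply to Rosa's share:
4 x 7 = 28

28


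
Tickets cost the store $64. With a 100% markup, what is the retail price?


Calculate the markup amount:
100% of $64 = $64
Add to cost:
$64 + $64 = $128

$128


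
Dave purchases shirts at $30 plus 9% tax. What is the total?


Calculate the tax:
9% of $30 = $2.70
Add tax to price:
$30 + $2.70 = $32.70

$32.70


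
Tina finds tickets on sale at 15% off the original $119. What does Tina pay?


Calculate the discount amount:
15% of $119 = $17.85
Subtract from original:
$119 - $17.85 = $101.15

$101.15


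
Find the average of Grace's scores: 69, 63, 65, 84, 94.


Add the scores:
69 + 63 + 65 + 84 + 94 = 375
Divide by the number of tests:
375 / 5 = 75

75


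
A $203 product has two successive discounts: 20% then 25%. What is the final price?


First discount:
20% of $203 = $40.60
Price after first discount:
$203 - $40.60 = $162.40
Second discount:
25% of $162.40 = $40.60
Final price:
$162.40 - $40.60 = $121.80

$121.80


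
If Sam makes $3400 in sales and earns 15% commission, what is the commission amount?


Convert rate to decimal:
15% = 0.15
Multiply by sales:
$3400 x 0.15 = $510

$510


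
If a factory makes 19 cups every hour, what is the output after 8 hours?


Production rate: 19 cups per hour
Time: 8 hours
Total: 19 x 8 = 152 cups

152 cups


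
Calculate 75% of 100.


Convert percentage to decimal:
75% = 0.75
Multiply:
100 x 0.75 = 75

75


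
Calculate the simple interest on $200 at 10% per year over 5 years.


Use the formula I = P x R x T / 100
P x R x T = 200 x 10 x 5 = 10000
I = 10000 / 100 = $100

$100


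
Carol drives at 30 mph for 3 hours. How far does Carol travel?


Use the formula: distance = speed x time
Speed = 30 mph, Time = 3 hours
30 x 3 = 90 miles

90 miles


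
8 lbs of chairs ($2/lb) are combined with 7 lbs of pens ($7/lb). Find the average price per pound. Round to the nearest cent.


Cost of chairs:
8 x $2 = $16
Cost of pens:
7 x $7 = $49
Total cost: $16 + $49 = $65
Total weight: 15 lbs
Average: $65 / 15 = $4.3333... ≈ $4.33/lb

$4.33/lb


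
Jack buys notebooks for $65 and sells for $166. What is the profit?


Selling price = $166
Cost price = $65
Profit = selling price - cost price:
Profit = $166 - $65 = $101

$101


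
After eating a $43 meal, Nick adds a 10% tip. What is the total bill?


Calculate the tip:
10% of $43 = $4.30
Add tip to meal cost:
$43 + $4.30 = $47.30

$47.30


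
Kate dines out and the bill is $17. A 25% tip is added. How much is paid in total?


Calculate the tip:
25% of $17 = $4.25
Add tip to meal cost:
$17 + $4.25 = $21.25

$21.25


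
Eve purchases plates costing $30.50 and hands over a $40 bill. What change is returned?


Start with the amount paid:
$40
Subtract the price:
$40 - $30.50 = $9.50

$9.50


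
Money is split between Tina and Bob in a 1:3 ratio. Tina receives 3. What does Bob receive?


Find the multiplier:
3 / 1 = 3
Apply to Bob's share:
3 x 3 = 9

9


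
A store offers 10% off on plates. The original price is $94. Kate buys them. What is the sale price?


Calculate the discount amount:
10% of $94 = $9.40
Subtract from original:
$94 - $9.40 = $84.60

$84.60


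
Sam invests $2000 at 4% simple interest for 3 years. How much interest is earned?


Use the formula I = P x R x T / 100
P x R x T = 2000 x 4 x 3 = 24000
I = 24000 / 100 = $240

$240


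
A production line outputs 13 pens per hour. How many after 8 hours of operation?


Production rate: 13 pens per hour
Time: 8 hours
Total: 13 x 8 = 104 pens

104 pens


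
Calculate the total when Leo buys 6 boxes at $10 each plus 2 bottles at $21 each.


Cost of boxes:
6 x $10 = $60
Cost of bottles:
2 x $21 = $42
Add both:
$60 + $42 = $102

$102


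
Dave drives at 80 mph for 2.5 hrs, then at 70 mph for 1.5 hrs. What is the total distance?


Leg 1 distance:
80 x 2.5 = 200 miles
Leg 2 distance:
70 x 1.5 = 105 miles
Total distance:
200 + 105 = 305 miles

305 miles


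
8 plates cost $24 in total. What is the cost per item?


Total cost: $24
Number of items: 8
Unit price: $24 / 8 = $3

$3


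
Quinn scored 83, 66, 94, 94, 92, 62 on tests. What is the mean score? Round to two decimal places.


Add the scores:
83 + 66 + 94 + 94 + 92 + 62 = 491
Divide by the number of tests:
491 / 6 = 81.8333... ≈ 81.83

81.83


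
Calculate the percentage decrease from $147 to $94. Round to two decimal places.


Find the absolute change:
|94 - 147| = 53
Divide by original and multiply by 100:
53 / 147 x 100 = 36.0544...% ≈ 36.05%

36.05%


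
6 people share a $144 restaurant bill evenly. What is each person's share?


Total bill: $144
Number of people: 6
Each pays: $144 / 6 = $24

$24


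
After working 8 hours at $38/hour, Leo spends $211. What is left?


Calculate earnings:
8 x $38 = $304
Subtract spending:
$304 - $211 = $93

$93


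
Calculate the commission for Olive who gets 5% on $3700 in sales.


Convert rate to decimal:
5% = 0.05
Multiply by sales:
$3700 x 0.05 = $185

$185


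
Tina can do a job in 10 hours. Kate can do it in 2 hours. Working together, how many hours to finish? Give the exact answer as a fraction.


Tina's rate: 1/10 of the job per hour
Kate's rate: 1/2 of the job per hour
Combined rate: 1/10 + 1/2 = 3/5 per hour
Time = 1 / (3/5) = 5/3 hours (≈ 1.67 hours)

5/3 hours


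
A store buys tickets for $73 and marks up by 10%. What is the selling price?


Calculate the markup amount:
10% of $73 = $7.30
Add to cost:
$73 + $7.30 = $80.30

$80.30


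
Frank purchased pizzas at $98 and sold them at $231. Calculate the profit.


Selling price = $231
Cost price = $98
Profit = selling price - cost price:
Profit = $231 - $98 = $133

$133


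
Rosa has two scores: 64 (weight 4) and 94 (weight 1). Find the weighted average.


Weighted sum:
4 x 64 + 1 x 94 = 350
Total weight:
4 + 1 = 5
Weighted average:
350 / 5 = 70

70


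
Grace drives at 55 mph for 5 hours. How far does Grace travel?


Use the formula: distance = speed x time
Speed = 55 mph, Time = 5 hours
55 x 5 = 275 miles

275 miles


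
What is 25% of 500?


Convert percentage to decimal:
25% = 0.25
Multiply:
500 x 0.25 = 125

125


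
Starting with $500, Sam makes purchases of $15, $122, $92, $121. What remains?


Add up expenses:
$15 + $122 + $92 + $121 = $350
Subtract from budget:
$500 - $350 = $150

$150


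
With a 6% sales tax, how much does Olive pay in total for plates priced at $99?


Calculate the tax:
6% of $99 = $5.94
Add tax to price:
$99 + $5.94 = $104.94

$104.94


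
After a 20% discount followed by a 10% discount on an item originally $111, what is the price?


First discount:
20% of $111 = $22.20
Price after first discount:
$111 - $22.20 = $88.80
Second discount:
10% of $88.80 = $8.88
Final price:
$88.80 - $8.88 = $79.92

$79.92


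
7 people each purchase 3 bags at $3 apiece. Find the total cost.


Cost per person:
3 x $3 = $9
Group total:
7 x $9 = $63

$63


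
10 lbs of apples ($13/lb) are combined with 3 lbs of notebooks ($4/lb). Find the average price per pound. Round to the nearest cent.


Cost of apples:
10 x $13 = $130
Cost of notebooks:
3 x $4 = $12
Total cost: $130 + $12 = $142
Total weight: 13 lbs
Average: $142 / 13 = $10.9230... ≈ $10.92/lb

$10.92/lb


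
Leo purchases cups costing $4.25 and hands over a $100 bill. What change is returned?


Start with the amount paid:
$100
Subtract the price:
$100 - $4.25 = $95.75

$95.75


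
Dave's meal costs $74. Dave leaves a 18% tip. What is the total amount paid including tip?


Calculate the tip:
18% of $74 = $13.32
Add tip to meal cost:
$74 + $13.32 = $87.32

$87.32


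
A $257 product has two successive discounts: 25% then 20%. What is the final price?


First discount:
25% of $257 = $64.25
Price after first discount:
$257 - $64.25 = $192.75
Second discount:
20% of $192.75 = $38.55
Final price:
$192.75 - $38.55 = $154.20

$154.20


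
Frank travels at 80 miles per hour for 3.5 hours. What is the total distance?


Use the formula: distance = speed x time
Speed = 80 mph, Time = 3.5 hours
80 x 3.5 = 280 miles

280 miles


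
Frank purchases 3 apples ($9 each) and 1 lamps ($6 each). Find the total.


Cost of apples:
3 x $9 = $27
Cost of lamps:
1 x $6 = $6
Add both:
$27 + $6 = $33

$33


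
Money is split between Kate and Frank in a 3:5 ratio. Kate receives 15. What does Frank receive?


Find the multiplier:
15 / 3 = 5
Apply to Frank's share:
5 x 5 = 25

25


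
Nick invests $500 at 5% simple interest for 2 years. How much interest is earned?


Use the formula I = P x R x T / 100
P x R x T = 500 x 5 x 2 = 5000
I = 5000 / 100 = $50

$50


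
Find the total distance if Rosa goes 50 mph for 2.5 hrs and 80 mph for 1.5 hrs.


Leg 1 distance:
50 x 2.5 = 125 miles
Leg 2 distance:
80 x 1.5 = 120 miles
Total distance:
125 + 120 = 245 miles

245 miles


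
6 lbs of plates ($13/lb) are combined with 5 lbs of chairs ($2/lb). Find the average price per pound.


Cost of plates:
6 x $13 = $78
Cost of chairs:
5 x $2 = $10
Total cost: $78 + $10 = $88
Total weight: 11 lbs
Average: $88 / 11 = $8/lb

$8/lb


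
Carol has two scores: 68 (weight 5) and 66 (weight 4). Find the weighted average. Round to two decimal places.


Weighted sum:
5 x 68 + 4 x 66 = 604
Total weight:
5 + 4 = 9
Weighted average:
604 / 9 = 67.1111... ≈ 67.11

67.11


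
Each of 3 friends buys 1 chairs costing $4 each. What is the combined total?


Cost per person:
1 x $4 = $4
Group total:
3 x $4 = $12

$12


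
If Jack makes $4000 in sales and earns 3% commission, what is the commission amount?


Convert rate to decimal:
3% = 0.03
Multiply by sales:
$4000 x 0.03 = $120

$120


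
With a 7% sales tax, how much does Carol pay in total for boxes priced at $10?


Calculate the tax:
7% of $10 = $0.70
Add tax to price:
$10 + $0.70 = $10.70

$10.70


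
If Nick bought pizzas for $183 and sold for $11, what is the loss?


Selling price = $11
Cost price = $183
Loss = cost price - selling price:
Loss = $183 - $11 = $172

$172


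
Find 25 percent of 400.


Convert percentage to decimal:
25% = 0.25
Multiply:
400 x 0.25 = 100

100


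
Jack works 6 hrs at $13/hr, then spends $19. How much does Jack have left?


Calculate earnings:
6 x $13 = $78
Subtract spending:
$78 - $19 = $59

$59


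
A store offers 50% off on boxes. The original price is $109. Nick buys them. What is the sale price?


Calculate the discount amount:
50% of $109 = $54.50
Subtract from original:
$109 - $54.50 = $54.50

$54.50


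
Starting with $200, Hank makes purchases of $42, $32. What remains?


Add up expenses:
$42 + $32 = $74
Subtract from budget:
$200 - $74 = $126

$126


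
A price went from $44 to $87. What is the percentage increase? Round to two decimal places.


Find the absolute change:
|87 - 44| = 43
Divide by original and multiply by 100:
43 / 44 x 100 = 97.7272...% ≈ 97.73%

97.73%


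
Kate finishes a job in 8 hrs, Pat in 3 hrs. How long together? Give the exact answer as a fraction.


Kate's rate: 1/8 of the job per hour
Pat's rate: 1/3 of the job per hour
Combined rate: 1/8 + 1/3 = 11/24 per hour
Time = 1 / (11/24) = 24/11 hours (≈ 2.18 hours)

24/11 hours


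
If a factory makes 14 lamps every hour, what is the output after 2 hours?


Production rate: 14 lamps per hour
Time: 2 hours
Total: 14 x 2 = 28 lamps

28 lamps


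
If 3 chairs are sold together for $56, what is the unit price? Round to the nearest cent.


Total cost: $56
Number of items: 3
Unit price: $56 / 3 = $18.6666... ≈ $18.67

$18.67


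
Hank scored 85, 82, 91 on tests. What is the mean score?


Add the scores:
85 + 82 + 91 = 258
Divide by the number of tests:
258 / 3 = 86

86


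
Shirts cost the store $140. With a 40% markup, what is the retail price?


Calculate the markup amount:
40% of $140 = $56
Add to cost:
$140 + $56 = $196

$196


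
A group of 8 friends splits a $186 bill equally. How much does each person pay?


Total bill: $186
Number of people: 8
Each pays: $186 / 8 = $23.25

$23.25


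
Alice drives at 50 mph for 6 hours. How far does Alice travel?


Use the formula: distance = speed x time
Speed = 50 mph, Time = 6 hours
50 x 6 = 300 miles

300 miles


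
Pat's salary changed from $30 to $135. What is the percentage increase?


Find the absolute change:
|135 - 30| = 105
Divide by original and multiply by 100:
105 / 30 x 100 = 350%

350%


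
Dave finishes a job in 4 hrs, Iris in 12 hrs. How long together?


Dave's rate: 1/4 of the job per hour
Iris's rate: 1/12 of the job per hour
Combined rate: 1/4 + 1/12 = 1/3 per hour
Time = 1 / (1/3) = 3 hours

3 hours


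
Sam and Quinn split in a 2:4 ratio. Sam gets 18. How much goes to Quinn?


Find the multiplier:
18 / 2 = 9
Apply to Quinn's share:
4 x 9 = 36

36


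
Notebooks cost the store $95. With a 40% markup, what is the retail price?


Calculate the markup amount:
40% of $95 = $38
Add to cost:
$95 + $38 = $133

$133


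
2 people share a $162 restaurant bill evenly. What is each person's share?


Total bill: $162
Number of people: 2
Each pays: $162 / 2 = $81

$81


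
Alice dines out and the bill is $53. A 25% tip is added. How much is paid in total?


Calculate the tip:
25% of $53 = $13.25
Add tip to meal cost:
$53 + $13.25 = $66.25

$66.25


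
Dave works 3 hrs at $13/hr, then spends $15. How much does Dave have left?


Calculate earnings:
3 x $13 = $39
Subtract spending:
$39 - $15 = $24

$24


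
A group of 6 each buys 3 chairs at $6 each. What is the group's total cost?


Cost per person:
3 x $6 = $18
Group total:
6 x $18 = $108

$108


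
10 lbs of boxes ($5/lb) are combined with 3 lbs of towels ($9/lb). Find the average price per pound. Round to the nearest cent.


Cost of boxes:
10 x $5 = $50
Cost of towels:
3 x $9 = $27
Total cost: $50 + $27 = $77
Total weight: 13 lbs
Average: $77 / 13 = $5.9230... ≈ $5.92/lb

$5.92/lb


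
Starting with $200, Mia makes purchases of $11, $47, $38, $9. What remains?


Add up expenses:
$11 + $47 + $38 + $9 = $105
Subtract from budget:
$200 - $105 = $95

$95


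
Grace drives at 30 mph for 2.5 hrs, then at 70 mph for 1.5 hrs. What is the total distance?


Leg 1 distance:
30 x 2.5 = 75 miles
Leg 2 distance:
70 x 1.5 = 105 miles
Total distance:
75 + 105 = 180 miles

180 miles


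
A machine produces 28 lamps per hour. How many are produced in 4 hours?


Production rate: 28 lamps per hour
Time: 4 hours
Total: 28 x 4 = 112 lamps

112 lamps


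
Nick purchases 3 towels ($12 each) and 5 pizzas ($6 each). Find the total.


Cost of towels:
3 x $12 = $36
Cost of pizzas:
5 x $6 = $30
Add both:
$36 + $30 = $66

$66


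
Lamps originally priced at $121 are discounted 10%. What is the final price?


Calculate the discount amount:
10% of $121 = $12.10
Subtract from original:
$121 - $12.10 = $108.90

$108.90


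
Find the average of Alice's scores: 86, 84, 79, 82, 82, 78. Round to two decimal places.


Add the scores:
86 + 84 + 79 + 82 + 82 + 78 = 491
Divide by the number of tests:
491 / 6 = 81.8333... ≈ 81.83

81.83


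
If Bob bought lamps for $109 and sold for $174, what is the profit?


Selling price = $174
Cost price = $109
Profit = selling price - cost price:
Profit = $174 - $109 = $65

$65


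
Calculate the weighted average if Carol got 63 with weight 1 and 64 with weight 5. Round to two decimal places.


Weighted sum:
1 x 63 + 5 x 64 = 383
Total weight:
1 + 5 = 6
Weighted average:
383 / 6 = 63.8333... ≈ 63.83

63.83


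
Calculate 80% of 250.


Convert percentage to decimal:
80% = 0.8
Multiply:
250 x 0.8 = 200

200


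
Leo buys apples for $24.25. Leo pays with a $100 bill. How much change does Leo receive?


Start with the amount paid:
$100
Subtract the price:
$100 - $24.25 = $75.75

$75.75


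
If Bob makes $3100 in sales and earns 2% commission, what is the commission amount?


Convert rate to decimal:
2% = 0.02
Multiply by sales:
$3100 x 0.02 = $62

$62


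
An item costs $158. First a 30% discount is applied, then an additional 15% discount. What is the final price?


First discount:
30% of $158 = $47.40
Price after first discount:
$158 - $47.40 = $110.60
Second discount:
15% of $110.60 = $16.59
Final price:
$110.60 - $16.59 = $94.01

$94.01


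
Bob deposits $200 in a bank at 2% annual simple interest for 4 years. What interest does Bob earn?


Use the formula I = P x R x T / 100
P x R x T = 200 x 2 x 4 = 1600
I = 1600 / 100 = $16

$16


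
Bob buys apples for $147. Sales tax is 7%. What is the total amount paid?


Calculate the tax:
7% of $147 = $10.29
Add tax to price:
$147 + $10.29 = $157.29

$157.29


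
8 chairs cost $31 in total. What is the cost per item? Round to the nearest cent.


Total cost: $31
Number of items: 8
Unit price: $31 / 8 = $3.875 ≈ $3.88

$3.88


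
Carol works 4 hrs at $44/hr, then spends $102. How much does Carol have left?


Calculate earnings:
4 x $44 = $176
Subtract spending:
$176 - $102 = $74

$74


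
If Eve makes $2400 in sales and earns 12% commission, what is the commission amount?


Convert rate to decimal:
12% = 0.12
Multiply by sales:
$2400 x 0.12 = $288

$288


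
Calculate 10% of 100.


Convert percentage to decimal:
10% = 0.1
Multiply:
100 x 0.1 = 10

10


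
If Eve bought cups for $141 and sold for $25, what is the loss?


Selling price = $25
Cost price = $141
Loss = cost price - selling price:
Loss = $141 - $25 = $116

$116


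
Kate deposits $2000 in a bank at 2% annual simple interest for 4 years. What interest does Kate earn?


Use the formula I = P x R x T / 100
P x R x T = 2000 x 2 x 4 = 16000
I = 16000 / 100 = $160

$160


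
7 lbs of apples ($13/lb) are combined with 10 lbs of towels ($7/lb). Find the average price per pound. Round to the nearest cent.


Cost of apples:
7 x $13 = $91
Cost of towels:
10 x $7 = $70
Total cost: $91 + $70 = $161
Total weight: 17 lbs
Average: $161 / 17 = $9.4705... ≈ $9.47/lb

$9.47/lb


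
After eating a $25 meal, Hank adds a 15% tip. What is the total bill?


Calculate the tip:
15% of $25 = $3.75
Add tip to meal cost:
$25 + $3.75 = $28.75

$28.75


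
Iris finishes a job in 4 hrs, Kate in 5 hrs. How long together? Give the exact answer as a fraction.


Iris's rate: 1/4 of the job per hour
Kate's rate: 1/5 of the job per hour
Combined rate: 1/4 + 1/5 = 9/20 per hour
Time = 1 / (9/20) = 20/9 hours (≈ 2.22 hours)

20/9 hours


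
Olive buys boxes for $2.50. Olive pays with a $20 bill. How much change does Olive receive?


Start with the amount paid:
$20
Subtract the price:
$20 - $2.50 = $17.50

$17.50


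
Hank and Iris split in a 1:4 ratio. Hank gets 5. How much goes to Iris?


Find the multiplier:
5 / 1 = 5
Apply to Iris's share:
4 x 5 = 20

20


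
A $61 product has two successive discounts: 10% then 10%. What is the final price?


First discount:
10% of $61 = $6.10
Price after first discount:
$61 - $6.10 = $54.90
Second discount:
10% of $54.90 = $5.49
Final price:
$54.90 - $5.49 = $49.41

$49.41


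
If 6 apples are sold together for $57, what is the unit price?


Total cost: $57
Number of items: 6
Unit price: $57 / 6 = $9.50

$9.50


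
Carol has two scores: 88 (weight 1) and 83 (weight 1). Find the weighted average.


Weighted sum:
1 x 88 + 1 x 83 = 171
Total weight:
1 + 1 = 2
Weighted average:
171 / 2 = 85.5

85.5


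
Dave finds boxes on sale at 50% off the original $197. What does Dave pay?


Calculate the discount amount:
50% of $197 = $98.50
Subtract from original:
$197 - $98.50 = $98.50

$98.50


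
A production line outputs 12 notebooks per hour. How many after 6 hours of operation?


Production rate: 12 notebooks per hour
Time: 6 hours
Total: 12 x 6 = 72 notebooks

72 notebooks


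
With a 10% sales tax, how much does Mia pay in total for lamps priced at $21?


Calculate the tax:
10% of $21 = $2.10
Add tax to price:
$21 + $2.10 = $23.10

$23.10


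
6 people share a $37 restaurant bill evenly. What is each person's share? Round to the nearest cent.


Total bill: $37
Number of people: 6
Each pays: $37 / 6 = $6.1666... ≈ $6.17

$6.17
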